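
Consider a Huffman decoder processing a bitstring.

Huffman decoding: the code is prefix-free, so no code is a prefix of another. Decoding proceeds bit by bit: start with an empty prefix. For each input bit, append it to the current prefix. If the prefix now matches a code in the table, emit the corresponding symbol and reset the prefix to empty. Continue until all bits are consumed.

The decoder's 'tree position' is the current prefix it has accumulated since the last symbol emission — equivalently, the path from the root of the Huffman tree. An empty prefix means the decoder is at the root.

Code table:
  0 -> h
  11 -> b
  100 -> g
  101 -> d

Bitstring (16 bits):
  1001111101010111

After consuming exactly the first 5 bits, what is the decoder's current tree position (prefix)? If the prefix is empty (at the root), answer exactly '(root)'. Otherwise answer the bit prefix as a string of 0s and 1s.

Answer: (root)

Derivation:
Bit 0: prefix='1' (no match yet)
Bit 1: prefix='10' (no match yet)
Bit 2: prefix='100' -> emit 'g', reset
Bit 3: prefix='1' (no match yet)
Bit 4: prefix='11' -> emit 'b', reset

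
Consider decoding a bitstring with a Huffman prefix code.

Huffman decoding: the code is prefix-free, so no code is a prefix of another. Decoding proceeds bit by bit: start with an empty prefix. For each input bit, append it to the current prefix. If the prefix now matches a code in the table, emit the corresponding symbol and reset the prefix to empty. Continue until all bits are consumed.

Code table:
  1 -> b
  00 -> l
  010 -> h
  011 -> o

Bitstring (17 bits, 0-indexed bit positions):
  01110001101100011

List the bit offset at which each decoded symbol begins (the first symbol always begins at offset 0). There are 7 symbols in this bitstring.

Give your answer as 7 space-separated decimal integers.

Answer: 0 3 4 6 9 12 14

Derivation:
Bit 0: prefix='0' (no match yet)
Bit 1: prefix='01' (no match yet)
Bit 2: prefix='011' -> emit 'o', reset
Bit 3: prefix='1' -> emit 'b', reset
Bit 4: prefix='0' (no match yet)
Bit 5: prefix='00' -> emit 'l', reset
Bit 6: prefix='0' (no match yet)
Bit 7: prefix='01' (no match yet)
Bit 8: prefix='011' -> emit 'o', reset
Bit 9: prefix='0' (no match yet)
Bit 10: prefix='01' (no match yet)
Bit 11: prefix='011' -> emit 'o', reset
Bit 12: prefix='0' (no match yet)
Bit 13: prefix='00' -> emit 'l', reset
Bit 14: prefix='0' (no match yet)
Bit 15: prefix='01' (no match yet)
Bit 16: prefix='011' -> emit 'o', reset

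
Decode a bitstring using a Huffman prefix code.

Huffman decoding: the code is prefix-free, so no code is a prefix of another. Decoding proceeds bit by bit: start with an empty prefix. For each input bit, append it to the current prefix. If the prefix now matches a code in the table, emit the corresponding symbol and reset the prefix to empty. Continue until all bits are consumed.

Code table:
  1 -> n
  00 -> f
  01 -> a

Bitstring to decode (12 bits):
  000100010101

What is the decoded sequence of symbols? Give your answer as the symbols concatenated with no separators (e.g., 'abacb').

Answer: fafaaa

Derivation:
Bit 0: prefix='0' (no match yet)
Bit 1: prefix='00' -> emit 'f', reset
Bit 2: prefix='0' (no match yet)
Bit 3: prefix='01' -> emit 'a', reset
Bit 4: prefix='0' (no match yet)
Bit 5: prefix='00' -> emit 'f', reset
Bit 6: prefix='0' (no match yet)
Bit 7: prefix='01' -> emit 'a', reset
Bit 8: prefix='0' (no match yet)
Bit 9: prefix='01' -> emit 'a', reset
Bit 10: prefix='0' (no match yet)
Bit 11: prefix='01' -> emit 'a', reset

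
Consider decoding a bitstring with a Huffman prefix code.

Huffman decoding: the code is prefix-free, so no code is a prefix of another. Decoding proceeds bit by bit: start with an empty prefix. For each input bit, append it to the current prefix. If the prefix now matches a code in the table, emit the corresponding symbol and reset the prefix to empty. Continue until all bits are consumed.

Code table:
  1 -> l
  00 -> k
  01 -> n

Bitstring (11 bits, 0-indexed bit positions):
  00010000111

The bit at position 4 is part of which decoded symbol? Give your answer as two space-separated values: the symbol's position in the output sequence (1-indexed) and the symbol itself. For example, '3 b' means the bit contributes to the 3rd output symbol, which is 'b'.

Answer: 3 k

Derivation:
Bit 0: prefix='0' (no match yet)
Bit 1: prefix='00' -> emit 'k', reset
Bit 2: prefix='0' (no match yet)
Bit 3: prefix='01' -> emit 'n', reset
Bit 4: prefix='0' (no match yet)
Bit 5: prefix='00' -> emit 'k', reset
Bit 6: prefix='0' (no match yet)
Bit 7: prefix='00' -> emit 'k', reset
Bit 8: prefix='1' -> emit 'l', reset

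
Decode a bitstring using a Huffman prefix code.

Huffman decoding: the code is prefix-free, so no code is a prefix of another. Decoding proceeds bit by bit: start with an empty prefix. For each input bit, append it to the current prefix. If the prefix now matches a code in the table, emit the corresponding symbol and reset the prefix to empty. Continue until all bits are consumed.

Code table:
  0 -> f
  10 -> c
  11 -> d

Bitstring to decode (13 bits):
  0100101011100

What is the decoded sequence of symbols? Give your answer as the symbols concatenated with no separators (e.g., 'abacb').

Bit 0: prefix='0' -> emit 'f', reset
Bit 1: prefix='1' (no match yet)
Bit 2: prefix='10' -> emit 'c', reset
Bit 3: prefix='0' -> emit 'f', reset
Bit 4: prefix='1' (no match yet)
Bit 5: prefix='10' -> emit 'c', reset
Bit 6: prefix='1' (no match yet)
Bit 7: prefix='10' -> emit 'c', reset
Bit 8: prefix='1' (no match yet)
Bit 9: prefix='11' -> emit 'd', reset
Bit 10: prefix='1' (no match yet)
Bit 11: prefix='10' -> emit 'c', reset
Bit 12: prefix='0' -> emit 'f', reset

Answer: fcfccdcf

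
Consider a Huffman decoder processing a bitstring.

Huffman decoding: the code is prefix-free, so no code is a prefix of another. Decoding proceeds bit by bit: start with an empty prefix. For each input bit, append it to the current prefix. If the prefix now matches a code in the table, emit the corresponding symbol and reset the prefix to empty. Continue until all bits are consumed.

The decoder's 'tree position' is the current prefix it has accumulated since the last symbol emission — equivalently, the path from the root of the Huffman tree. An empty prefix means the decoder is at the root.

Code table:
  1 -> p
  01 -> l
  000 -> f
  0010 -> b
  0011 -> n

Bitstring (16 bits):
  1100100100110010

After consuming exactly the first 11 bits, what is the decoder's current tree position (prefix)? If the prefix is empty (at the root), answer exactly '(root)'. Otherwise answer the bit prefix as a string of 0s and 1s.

Bit 0: prefix='1' -> emit 'p', reset
Bit 1: prefix='1' -> emit 'p', reset
Bit 2: prefix='0' (no match yet)
Bit 3: prefix='00' (no match yet)
Bit 4: prefix='001' (no match yet)
Bit 5: prefix='0010' -> emit 'b', reset
Bit 6: prefix='0' (no match yet)
Bit 7: prefix='01' -> emit 'l', reset
Bit 8: prefix='0' (no match yet)
Bit 9: prefix='00' (no match yet)
Bit 10: prefix='001' (no match yet)

Answer: 001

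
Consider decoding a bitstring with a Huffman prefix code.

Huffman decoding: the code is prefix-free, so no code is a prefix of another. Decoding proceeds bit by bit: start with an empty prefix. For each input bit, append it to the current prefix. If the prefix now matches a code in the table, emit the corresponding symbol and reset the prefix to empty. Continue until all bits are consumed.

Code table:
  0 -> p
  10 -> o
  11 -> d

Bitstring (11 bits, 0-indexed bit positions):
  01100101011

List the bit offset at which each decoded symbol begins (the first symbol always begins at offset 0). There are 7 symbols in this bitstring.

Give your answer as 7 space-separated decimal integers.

Bit 0: prefix='0' -> emit 'p', reset
Bit 1: prefix='1' (no match yet)
Bit 2: prefix='11' -> emit 'd', reset
Bit 3: prefix='0' -> emit 'p', reset
Bit 4: prefix='0' -> emit 'p', reset
Bit 5: prefix='1' (no match yet)
Bit 6: prefix='10' -> emit 'o', reset
Bit 7: prefix='1' (no match yet)
Bit 8: prefix='10' -> emit 'o', reset
Bit 9: prefix='1' (no match yet)
Bit 10: prefix='11' -> emit 'd', reset

Answer: 0 1 3 4 5 7 9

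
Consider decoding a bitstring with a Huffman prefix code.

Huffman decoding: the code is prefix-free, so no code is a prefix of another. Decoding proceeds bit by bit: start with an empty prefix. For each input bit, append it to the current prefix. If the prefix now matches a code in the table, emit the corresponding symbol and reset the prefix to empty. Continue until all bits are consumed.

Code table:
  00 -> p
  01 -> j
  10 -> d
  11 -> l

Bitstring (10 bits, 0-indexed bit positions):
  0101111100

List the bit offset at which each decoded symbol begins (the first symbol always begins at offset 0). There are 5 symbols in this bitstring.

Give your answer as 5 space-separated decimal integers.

Answer: 0 2 4 6 8

Derivation:
Bit 0: prefix='0' (no match yet)
Bit 1: prefix='01' -> emit 'j', reset
Bit 2: prefix='0' (no match yet)
Bit 3: prefix='01' -> emit 'j', reset
Bit 4: prefix='1' (no match yet)
Bit 5: prefix='11' -> emit 'l', reset
Bit 6: prefix='1' (no match yet)
Bit 7: prefix='11' -> emit 'l', reset
Bit 8: prefix='0' (no match yet)
Bit 9: prefix='00' -> emit 'p', reset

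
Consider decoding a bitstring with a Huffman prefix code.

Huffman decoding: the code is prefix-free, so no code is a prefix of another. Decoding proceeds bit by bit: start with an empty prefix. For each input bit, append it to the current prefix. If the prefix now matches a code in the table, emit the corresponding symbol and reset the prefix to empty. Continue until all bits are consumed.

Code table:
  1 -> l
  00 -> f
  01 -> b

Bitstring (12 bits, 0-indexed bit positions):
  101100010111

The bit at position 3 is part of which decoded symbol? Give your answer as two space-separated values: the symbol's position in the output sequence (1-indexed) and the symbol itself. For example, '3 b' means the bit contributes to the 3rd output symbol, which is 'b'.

Answer: 3 l

Derivation:
Bit 0: prefix='1' -> emit 'l', reset
Bit 1: prefix='0' (no match yet)
Bit 2: prefix='01' -> emit 'b', reset
Bit 3: prefix='1' -> emit 'l', reset
Bit 4: prefix='0' (no match yet)
Bit 5: prefix='00' -> emit 'f', reset
Bit 6: prefix='0' (no match yet)
Bit 7: prefix='01' -> emit 'b', reset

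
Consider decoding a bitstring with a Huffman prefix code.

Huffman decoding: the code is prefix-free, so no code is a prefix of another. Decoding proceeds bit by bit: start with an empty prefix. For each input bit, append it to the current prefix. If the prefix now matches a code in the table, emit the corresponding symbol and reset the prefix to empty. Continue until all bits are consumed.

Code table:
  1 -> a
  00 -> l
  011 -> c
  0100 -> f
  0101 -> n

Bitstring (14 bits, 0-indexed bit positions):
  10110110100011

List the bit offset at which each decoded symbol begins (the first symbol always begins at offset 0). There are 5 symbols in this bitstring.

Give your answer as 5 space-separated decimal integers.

Answer: 0 1 4 7 11

Derivation:
Bit 0: prefix='1' -> emit 'a', reset
Bit 1: prefix='0' (no match yet)
Bit 2: prefix='01' (no match yet)
Bit 3: prefix='011' -> emit 'c', reset
Bit 4: prefix='0' (no match yet)
Bit 5: prefix='01' (no match yet)
Bit 6: prefix='011' -> emit 'c', reset
Bit 7: prefix='0' (no match yet)
Bit 8: prefix='01' (no match yet)
Bit 9: prefix='010' (no match yet)
Bit 10: prefix='0100' -> emit 'f', reset
Bit 11: prefix='0' (no match yet)
Bit 12: prefix='01' (no match yet)
Bit 13: prefix='011' -> emit 'c', reset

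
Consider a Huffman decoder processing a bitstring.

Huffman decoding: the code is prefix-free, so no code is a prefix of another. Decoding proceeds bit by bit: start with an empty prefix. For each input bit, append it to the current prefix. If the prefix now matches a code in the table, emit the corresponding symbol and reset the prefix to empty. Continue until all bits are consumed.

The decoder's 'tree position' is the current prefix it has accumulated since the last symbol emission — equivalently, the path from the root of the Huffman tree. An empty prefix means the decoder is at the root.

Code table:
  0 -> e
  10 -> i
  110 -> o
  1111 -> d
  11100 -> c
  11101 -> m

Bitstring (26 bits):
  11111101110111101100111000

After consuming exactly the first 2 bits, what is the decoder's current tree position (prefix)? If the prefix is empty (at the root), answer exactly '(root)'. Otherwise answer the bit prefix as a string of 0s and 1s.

Answer: 11

Derivation:
Bit 0: prefix='1' (no match yet)
Bit 1: prefix='11' (no match yet)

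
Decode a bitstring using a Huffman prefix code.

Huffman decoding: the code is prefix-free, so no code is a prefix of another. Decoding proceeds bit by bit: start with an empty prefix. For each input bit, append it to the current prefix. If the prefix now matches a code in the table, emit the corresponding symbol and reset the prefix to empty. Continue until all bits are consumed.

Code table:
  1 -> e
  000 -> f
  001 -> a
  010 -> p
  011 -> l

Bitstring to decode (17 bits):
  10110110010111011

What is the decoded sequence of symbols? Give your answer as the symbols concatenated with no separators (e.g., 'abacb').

Answer: ellalel

Derivation:
Bit 0: prefix='1' -> emit 'e', reset
Bit 1: prefix='0' (no match yet)
Bit 2: prefix='01' (no match yet)
Bit 3: prefix='011' -> emit 'l', reset
Bit 4: prefix='0' (no match yet)
Bit 5: prefix='01' (no match yet)
Bit 6: prefix='011' -> emit 'l', reset
Bit 7: prefix='0' (no match yet)
Bit 8: prefix='00' (no match yet)
Bit 9: prefix='001' -> emit 'a', reset
Bit 10: prefix='0' (no match yet)
Bit 11: prefix='01' (no match yet)
Bit 12: prefix='011' -> emit 'l', reset
Bit 13: prefix='1' -> emit 'e', reset
Bit 14: prefix='0' (no match yet)
Bit 15: prefix='01' (no match yet)
Bit 16: prefix='011' -> emit 'l', reset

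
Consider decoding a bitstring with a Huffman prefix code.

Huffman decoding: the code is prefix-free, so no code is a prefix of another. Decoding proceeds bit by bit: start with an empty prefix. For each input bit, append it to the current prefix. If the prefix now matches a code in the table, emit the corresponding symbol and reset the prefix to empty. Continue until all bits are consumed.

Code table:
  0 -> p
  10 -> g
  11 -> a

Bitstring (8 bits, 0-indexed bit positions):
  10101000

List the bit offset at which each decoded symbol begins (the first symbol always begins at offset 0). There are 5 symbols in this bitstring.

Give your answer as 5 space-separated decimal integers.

Answer: 0 2 4 6 7

Derivation:
Bit 0: prefix='1' (no match yet)
Bit 1: prefix='10' -> emit 'g', reset
Bit 2: prefix='1' (no match yet)
Bit 3: prefix='10' -> emit 'g', reset
Bit 4: prefix='1' (no match yet)
Bit 5: prefix='10' -> emit 'g', reset
Bit 6: prefix='0' -> emit 'p', reset
Bit 7: prefix='0' -> emit 'p', reset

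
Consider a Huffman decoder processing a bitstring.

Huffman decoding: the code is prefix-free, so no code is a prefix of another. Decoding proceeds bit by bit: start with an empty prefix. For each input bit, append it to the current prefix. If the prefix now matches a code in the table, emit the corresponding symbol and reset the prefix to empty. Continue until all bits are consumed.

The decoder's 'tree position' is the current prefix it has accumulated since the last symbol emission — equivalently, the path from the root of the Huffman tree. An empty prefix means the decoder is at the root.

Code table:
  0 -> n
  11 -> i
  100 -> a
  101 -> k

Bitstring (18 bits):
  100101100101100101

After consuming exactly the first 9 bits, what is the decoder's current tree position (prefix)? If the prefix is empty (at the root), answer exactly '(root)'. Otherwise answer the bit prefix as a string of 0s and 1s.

Bit 0: prefix='1' (no match yet)
Bit 1: prefix='10' (no match yet)
Bit 2: prefix='100' -> emit 'a', reset
Bit 3: prefix='1' (no match yet)
Bit 4: prefix='10' (no match yet)
Bit 5: prefix='101' -> emit 'k', reset
Bit 6: prefix='1' (no match yet)
Bit 7: prefix='10' (no match yet)
Bit 8: prefix='100' -> emit 'a', reset

Answer: (root)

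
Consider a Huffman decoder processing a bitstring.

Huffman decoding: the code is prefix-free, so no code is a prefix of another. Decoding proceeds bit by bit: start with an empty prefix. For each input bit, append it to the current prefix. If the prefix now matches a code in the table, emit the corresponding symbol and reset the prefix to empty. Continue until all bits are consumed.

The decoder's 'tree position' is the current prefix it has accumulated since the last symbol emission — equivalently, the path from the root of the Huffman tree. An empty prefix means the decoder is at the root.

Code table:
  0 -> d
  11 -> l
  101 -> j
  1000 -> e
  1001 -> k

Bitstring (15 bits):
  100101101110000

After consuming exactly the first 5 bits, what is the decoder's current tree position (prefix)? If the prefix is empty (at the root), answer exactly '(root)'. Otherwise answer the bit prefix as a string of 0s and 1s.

Answer: (root)

Derivation:
Bit 0: prefix='1' (no match yet)
Bit 1: prefix='10' (no match yet)
Bit 2: prefix='100' (no match yet)
Bit 3: prefix='1001' -> emit 'k', reset
Bit 4: prefix='0' -> emit 'd', reset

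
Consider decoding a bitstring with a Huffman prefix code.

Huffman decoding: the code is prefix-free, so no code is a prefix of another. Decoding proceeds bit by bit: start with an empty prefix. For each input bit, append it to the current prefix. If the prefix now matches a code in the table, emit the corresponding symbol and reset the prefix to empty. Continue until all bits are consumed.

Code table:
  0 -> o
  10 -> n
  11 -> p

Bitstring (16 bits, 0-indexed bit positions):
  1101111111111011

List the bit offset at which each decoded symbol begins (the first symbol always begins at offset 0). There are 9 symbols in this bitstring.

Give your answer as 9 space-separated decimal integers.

Answer: 0 2 3 5 7 9 11 13 14

Derivation:
Bit 0: prefix='1' (no match yet)
Bit 1: prefix='11' -> emit 'p', reset
Bit 2: prefix='0' -> emit 'o', reset
Bit 3: prefix='1' (no match yet)
Bit 4: prefix='11' -> emit 'p', reset
Bit 5: prefix='1' (no match yet)
Bit 6: prefix='11' -> emit 'p', reset
Bit 7: prefix='1' (no match yet)
Bit 8: prefix='11' -> emit 'p', reset
Bit 9: prefix='1' (no match yet)
Bit 10: prefix='11' -> emit 'p', reset
Bit 11: prefix='1' (no match yet)
Bit 12: prefix='11' -> emit 'p', reset
Bit 13: prefix='0' -> emit 'o', reset
Bit 14: prefix='1' (no match yet)
Bit 15: prefix='11' -> emit 'p', reset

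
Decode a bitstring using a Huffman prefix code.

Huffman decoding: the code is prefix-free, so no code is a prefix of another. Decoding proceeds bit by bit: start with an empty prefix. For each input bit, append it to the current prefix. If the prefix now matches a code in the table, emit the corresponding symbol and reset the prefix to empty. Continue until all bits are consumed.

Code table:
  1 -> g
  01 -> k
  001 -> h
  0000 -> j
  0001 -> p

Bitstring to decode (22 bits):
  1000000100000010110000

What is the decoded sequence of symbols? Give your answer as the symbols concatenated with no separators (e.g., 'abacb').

Bit 0: prefix='1' -> emit 'g', reset
Bit 1: prefix='0' (no match yet)
Bit 2: prefix='00' (no match yet)
Bit 3: prefix='000' (no match yet)
Bit 4: prefix='0000' -> emit 'j', reset
Bit 5: prefix='0' (no match yet)
Bit 6: prefix='00' (no match yet)
Bit 7: prefix='001' -> emit 'h', reset
Bit 8: prefix='0' (no match yet)
Bit 9: prefix='00' (no match yet)
Bit 10: prefix='000' (no match yet)
Bit 11: prefix='0000' -> emit 'j', reset
Bit 12: prefix='0' (no match yet)
Bit 13: prefix='00' (no match yet)
Bit 14: prefix='001' -> emit 'h', reset
Bit 15: prefix='0' (no match yet)
Bit 16: prefix='01' -> emit 'k', reset
Bit 17: prefix='1' -> emit 'g', reset
Bit 18: prefix='0' (no match yet)
Bit 19: prefix='00' (no match yet)
Bit 20: prefix='000' (no match yet)
Bit 21: prefix='0000' -> emit 'j', reset

Answer: gjhjhkgj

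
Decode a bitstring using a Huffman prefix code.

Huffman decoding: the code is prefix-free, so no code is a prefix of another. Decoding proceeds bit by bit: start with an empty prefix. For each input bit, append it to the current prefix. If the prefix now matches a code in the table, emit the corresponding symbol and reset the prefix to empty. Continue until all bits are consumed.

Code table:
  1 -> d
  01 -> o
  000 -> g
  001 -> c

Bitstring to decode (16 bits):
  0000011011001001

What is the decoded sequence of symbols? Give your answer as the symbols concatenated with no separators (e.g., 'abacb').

Bit 0: prefix='0' (no match yet)
Bit 1: prefix='00' (no match yet)
Bit 2: prefix='000' -> emit 'g', reset
Bit 3: prefix='0' (no match yet)
Bit 4: prefix='00' (no match yet)
Bit 5: prefix='001' -> emit 'c', reset
Bit 6: prefix='1' -> emit 'd', reset
Bit 7: prefix='0' (no match yet)
Bit 8: prefix='01' -> emit 'o', reset
Bit 9: prefix='1' -> emit 'd', reset
Bit 10: prefix='0' (no match yet)
Bit 11: prefix='00' (no match yet)
Bit 12: prefix='001' -> emit 'c', reset
Bit 13: prefix='0' (no match yet)
Bit 14: prefix='00' (no match yet)
Bit 15: prefix='001' -> emit 'c', reset

Answer: gcdodcc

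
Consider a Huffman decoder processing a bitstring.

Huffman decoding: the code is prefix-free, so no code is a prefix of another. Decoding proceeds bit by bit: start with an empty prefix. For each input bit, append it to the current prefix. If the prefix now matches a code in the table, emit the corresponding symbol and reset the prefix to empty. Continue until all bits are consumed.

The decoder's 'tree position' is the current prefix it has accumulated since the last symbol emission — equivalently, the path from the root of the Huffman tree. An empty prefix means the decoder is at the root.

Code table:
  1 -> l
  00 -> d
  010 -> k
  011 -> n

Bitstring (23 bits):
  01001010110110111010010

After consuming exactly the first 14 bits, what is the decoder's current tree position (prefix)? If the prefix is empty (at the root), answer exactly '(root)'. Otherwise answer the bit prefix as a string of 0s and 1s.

Bit 0: prefix='0' (no match yet)
Bit 1: prefix='01' (no match yet)
Bit 2: prefix='010' -> emit 'k', reset
Bit 3: prefix='0' (no match yet)
Bit 4: prefix='01' (no match yet)
Bit 5: prefix='010' -> emit 'k', reset
Bit 6: prefix='1' -> emit 'l', reset
Bit 7: prefix='0' (no match yet)
Bit 8: prefix='01' (no match yet)
Bit 9: prefix='011' -> emit 'n', reset
Bit 10: prefix='0' (no match yet)
Bit 11: prefix='01' (no match yet)
Bit 12: prefix='011' -> emit 'n', reset
Bit 13: prefix='0' (no match yet)

Answer: 0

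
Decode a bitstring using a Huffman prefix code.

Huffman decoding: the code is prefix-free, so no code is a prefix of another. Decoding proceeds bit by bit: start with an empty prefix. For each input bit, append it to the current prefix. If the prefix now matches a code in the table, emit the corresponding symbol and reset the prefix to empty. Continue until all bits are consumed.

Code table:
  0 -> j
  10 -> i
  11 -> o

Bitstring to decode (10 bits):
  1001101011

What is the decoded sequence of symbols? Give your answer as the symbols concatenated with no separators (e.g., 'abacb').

Bit 0: prefix='1' (no match yet)
Bit 1: prefix='10' -> emit 'i', reset
Bit 2: prefix='0' -> emit 'j', reset
Bit 3: prefix='1' (no match yet)
Bit 4: prefix='11' -> emit 'o', reset
Bit 5: prefix='0' -> emit 'j', reset
Bit 6: prefix='1' (no match yet)
Bit 7: prefix='10' -> emit 'i', reset
Bit 8: prefix='1' (no match yet)
Bit 9: prefix='11' -> emit 'o', reset

Answer: ijojio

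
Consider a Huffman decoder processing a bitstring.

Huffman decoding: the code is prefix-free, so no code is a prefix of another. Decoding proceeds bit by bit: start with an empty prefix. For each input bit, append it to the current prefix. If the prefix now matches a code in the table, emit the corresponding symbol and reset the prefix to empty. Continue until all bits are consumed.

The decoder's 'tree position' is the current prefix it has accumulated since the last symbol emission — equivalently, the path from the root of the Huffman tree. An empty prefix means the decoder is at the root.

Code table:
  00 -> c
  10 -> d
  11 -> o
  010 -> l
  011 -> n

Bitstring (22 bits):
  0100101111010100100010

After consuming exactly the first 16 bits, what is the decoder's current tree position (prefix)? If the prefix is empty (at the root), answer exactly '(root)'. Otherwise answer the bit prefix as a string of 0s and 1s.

Bit 0: prefix='0' (no match yet)
Bit 1: prefix='01' (no match yet)
Bit 2: prefix='010' -> emit 'l', reset
Bit 3: prefix='0' (no match yet)
Bit 4: prefix='01' (no match yet)
Bit 5: prefix='010' -> emit 'l', reset
Bit 6: prefix='1' (no match yet)
Bit 7: prefix='11' -> emit 'o', reset
Bit 8: prefix='1' (no match yet)
Bit 9: prefix='11' -> emit 'o', reset
Bit 10: prefix='0' (no match yet)
Bit 11: prefix='01' (no match yet)
Bit 12: prefix='010' -> emit 'l', reset
Bit 13: prefix='1' (no match yet)
Bit 14: prefix='10' -> emit 'd', reset
Bit 15: prefix='0' (no match yet)

Answer: 0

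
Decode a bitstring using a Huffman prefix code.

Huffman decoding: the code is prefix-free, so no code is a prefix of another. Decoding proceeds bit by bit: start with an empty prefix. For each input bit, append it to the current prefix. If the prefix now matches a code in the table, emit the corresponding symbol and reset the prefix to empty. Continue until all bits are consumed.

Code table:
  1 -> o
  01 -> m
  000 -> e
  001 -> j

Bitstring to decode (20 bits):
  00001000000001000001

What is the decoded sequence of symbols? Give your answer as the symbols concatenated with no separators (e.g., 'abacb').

Answer: emeejej

Derivation:
Bit 0: prefix='0' (no match yet)
Bit 1: prefix='00' (no match yet)
Bit 2: prefix='000' -> emit 'e', reset
Bit 3: prefix='0' (no match yet)
Bit 4: prefix='01' -> emit 'm', reset
Bit 5: prefix='0' (no match yet)
Bit 6: prefix='00' (no match yet)
Bit 7: prefix='000' -> emit 'e', reset
Bit 8: prefix='0' (no match yet)
Bit 9: prefix='00' (no match yet)
Bit 10: prefix='000' -> emit 'e', reset
Bit 11: prefix='0' (no match yet)
Bit 12: prefix='00' (no match yet)
Bit 13: prefix='001' -> emit 'j', reset
Bit 14: prefix='0' (no match yet)
Bit 15: prefix='00' (no match yet)
Bit 16: prefix='000' -> emit 'e', reset
Bit 17: prefix='0' (no match yet)
Bit 18: prefix='00' (no match yet)
Bit 19: prefix='001' -> emit 'j', reset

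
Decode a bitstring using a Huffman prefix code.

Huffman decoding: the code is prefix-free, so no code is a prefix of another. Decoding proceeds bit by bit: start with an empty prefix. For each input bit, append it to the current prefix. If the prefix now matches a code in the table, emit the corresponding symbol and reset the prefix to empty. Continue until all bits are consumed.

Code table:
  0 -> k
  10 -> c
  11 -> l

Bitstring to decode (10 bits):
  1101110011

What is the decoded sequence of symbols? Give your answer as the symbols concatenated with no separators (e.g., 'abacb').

Answer: lklckl

Derivation:
Bit 0: prefix='1' (no match yet)
Bit 1: prefix='11' -> emit 'l', reset
Bit 2: prefix='0' -> emit 'k', reset
Bit 3: prefix='1' (no match yet)
Bit 4: prefix='11' -> emit 'l', reset
Bit 5: prefix='1' (no match yet)
Bit 6: prefix='10' -> emit 'c', reset
Bit 7: prefix='0' -> emit 'k', reset
Bit 8: prefix='1' (no match yet)
Bit 9: prefix='11' -> emit 'l', reset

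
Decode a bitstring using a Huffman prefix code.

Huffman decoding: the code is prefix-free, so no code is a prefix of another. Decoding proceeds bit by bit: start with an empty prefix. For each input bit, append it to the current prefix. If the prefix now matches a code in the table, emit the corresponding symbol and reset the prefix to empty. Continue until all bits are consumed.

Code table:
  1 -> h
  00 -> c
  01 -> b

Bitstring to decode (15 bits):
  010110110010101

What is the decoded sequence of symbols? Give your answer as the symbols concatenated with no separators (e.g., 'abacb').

Bit 0: prefix='0' (no match yet)
Bit 1: prefix='01' -> emit 'b', reset
Bit 2: prefix='0' (no match yet)
Bit 3: prefix='01' -> emit 'b', reset
Bit 4: prefix='1' -> emit 'h', reset
Bit 5: prefix='0' (no match yet)
Bit 6: prefix='01' -> emit 'b', reset
Bit 7: prefix='1' -> emit 'h', reset
Bit 8: prefix='0' (no match yet)
Bit 9: prefix='00' -> emit 'c', reset
Bit 10: prefix='1' -> emit 'h', reset
Bit 11: prefix='0' (no match yet)
Bit 12: prefix='01' -> emit 'b', reset
Bit 13: prefix='0' (no match yet)
Bit 14: prefix='01' -> emit 'b', reset

Answer: bbhbhchbb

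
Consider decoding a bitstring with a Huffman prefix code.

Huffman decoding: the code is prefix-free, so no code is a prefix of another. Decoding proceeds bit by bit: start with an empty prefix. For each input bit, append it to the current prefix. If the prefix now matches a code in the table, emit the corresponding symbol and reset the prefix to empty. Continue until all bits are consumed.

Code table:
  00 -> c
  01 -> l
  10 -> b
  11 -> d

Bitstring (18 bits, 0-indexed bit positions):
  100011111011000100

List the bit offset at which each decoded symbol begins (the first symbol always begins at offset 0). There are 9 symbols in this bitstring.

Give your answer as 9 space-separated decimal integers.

Answer: 0 2 4 6 8 10 12 14 16

Derivation:
Bit 0: prefix='1' (no match yet)
Bit 1: prefix='10' -> emit 'b', reset
Bit 2: prefix='0' (no match yet)
Bit 3: prefix='00' -> emit 'c', reset
Bit 4: prefix='1' (no match yet)
Bit 5: prefix='11' -> emit 'd', reset
Bit 6: prefix='1' (no match yet)
Bit 7: prefix='11' -> emit 'd', reset
Bit 8: prefix='1' (no match yet)
Bit 9: prefix='10' -> emit 'b', reset
Bit 10: prefix='1' (no match yet)
Bit 11: prefix='11' -> emit 'd', reset
Bit 12: prefix='0' (no match yet)
Bit 13: prefix='00' -> emit 'c', reset
Bit 14: prefix='0' (no match yet)
Bit 15: prefix='01' -> emit 'l', reset
Bit 16: prefix='0' (no match yet)
Bit 17: prefix='00' -> emit 'c', reset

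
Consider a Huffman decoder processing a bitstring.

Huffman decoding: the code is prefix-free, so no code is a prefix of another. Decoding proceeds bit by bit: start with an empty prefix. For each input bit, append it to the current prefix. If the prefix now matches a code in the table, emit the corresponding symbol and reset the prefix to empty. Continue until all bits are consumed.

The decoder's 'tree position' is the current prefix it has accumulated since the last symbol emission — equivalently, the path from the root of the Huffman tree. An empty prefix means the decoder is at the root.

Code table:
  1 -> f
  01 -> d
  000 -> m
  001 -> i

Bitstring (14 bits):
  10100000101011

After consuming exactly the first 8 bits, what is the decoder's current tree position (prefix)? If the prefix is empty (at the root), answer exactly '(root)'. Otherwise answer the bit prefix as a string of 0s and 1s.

Answer: 00

Derivation:
Bit 0: prefix='1' -> emit 'f', reset
Bit 1: prefix='0' (no match yet)
Bit 2: prefix='01' -> emit 'd', reset
Bit 3: prefix='0' (no match yet)
Bit 4: prefix='00' (no match yet)
Bit 5: prefix='000' -> emit 'm', reset
Bit 6: prefix='0' (no match yet)
Bit 7: prefix='00' (no match yet)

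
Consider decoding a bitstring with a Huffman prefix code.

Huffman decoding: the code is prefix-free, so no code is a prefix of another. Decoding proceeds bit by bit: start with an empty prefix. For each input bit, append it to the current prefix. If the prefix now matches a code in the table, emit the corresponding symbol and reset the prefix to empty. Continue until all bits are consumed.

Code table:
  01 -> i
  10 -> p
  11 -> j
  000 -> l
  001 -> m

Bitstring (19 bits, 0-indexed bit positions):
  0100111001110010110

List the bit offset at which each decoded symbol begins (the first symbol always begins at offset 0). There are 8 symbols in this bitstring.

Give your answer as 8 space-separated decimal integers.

Bit 0: prefix='0' (no match yet)
Bit 1: prefix='01' -> emit 'i', reset
Bit 2: prefix='0' (no match yet)
Bit 3: prefix='00' (no match yet)
Bit 4: prefix='001' -> emit 'm', reset
Bit 5: prefix='1' (no match yet)
Bit 6: prefix='11' -> emit 'j', reset
Bit 7: prefix='0' (no match yet)
Bit 8: prefix='00' (no match yet)
Bit 9: prefix='001' -> emit 'm', reset
Bit 10: prefix='1' (no match yet)
Bit 11: prefix='11' -> emit 'j', reset
Bit 12: prefix='0' (no match yet)
Bit 13: prefix='00' (no match yet)
Bit 14: prefix='001' -> emit 'm', reset
Bit 15: prefix='0' (no match yet)
Bit 16: prefix='01' -> emit 'i', reset
Bit 17: prefix='1' (no match yet)
Bit 18: prefix='10' -> emit 'p', reset

Answer: 0 2 5 7 10 12 15 17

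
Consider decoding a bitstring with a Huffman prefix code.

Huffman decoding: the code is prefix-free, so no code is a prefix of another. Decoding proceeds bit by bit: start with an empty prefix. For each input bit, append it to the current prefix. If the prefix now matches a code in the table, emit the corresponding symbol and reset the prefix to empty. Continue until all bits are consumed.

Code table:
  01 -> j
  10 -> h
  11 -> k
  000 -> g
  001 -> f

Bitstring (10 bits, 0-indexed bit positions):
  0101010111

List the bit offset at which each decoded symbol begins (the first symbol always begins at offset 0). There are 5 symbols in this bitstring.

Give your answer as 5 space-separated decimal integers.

Answer: 0 2 4 6 8

Derivation:
Bit 0: prefix='0' (no match yet)
Bit 1: prefix='01' -> emit 'j', reset
Bit 2: prefix='0' (no match yet)
Bit 3: prefix='01' -> emit 'j', reset
Bit 4: prefix='0' (no match yet)
Bit 5: prefix='01' -> emit 'j', reset
Bit 6: prefix='0' (no match yet)
Bit 7: prefix='01' -> emit 'j', reset
Bit 8: prefix='1' (no match yet)
Bit 9: prefix='11' -> emit 'k', reset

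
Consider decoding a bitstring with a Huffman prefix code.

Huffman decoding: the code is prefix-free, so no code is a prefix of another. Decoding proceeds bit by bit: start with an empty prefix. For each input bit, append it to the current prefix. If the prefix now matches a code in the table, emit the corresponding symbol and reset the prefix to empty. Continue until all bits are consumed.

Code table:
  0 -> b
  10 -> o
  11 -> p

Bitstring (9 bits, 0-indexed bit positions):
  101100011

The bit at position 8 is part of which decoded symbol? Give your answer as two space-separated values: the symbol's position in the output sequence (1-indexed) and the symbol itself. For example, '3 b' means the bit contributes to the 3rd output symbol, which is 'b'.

Bit 0: prefix='1' (no match yet)
Bit 1: prefix='10' -> emit 'o', reset
Bit 2: prefix='1' (no match yet)
Bit 3: prefix='11' -> emit 'p', reset
Bit 4: prefix='0' -> emit 'b', reset
Bit 5: prefix='0' -> emit 'b', reset
Bit 6: prefix='0' -> emit 'b', reset
Bit 7: prefix='1' (no match yet)
Bit 8: prefix='11' -> emit 'p', reset

Answer: 6 p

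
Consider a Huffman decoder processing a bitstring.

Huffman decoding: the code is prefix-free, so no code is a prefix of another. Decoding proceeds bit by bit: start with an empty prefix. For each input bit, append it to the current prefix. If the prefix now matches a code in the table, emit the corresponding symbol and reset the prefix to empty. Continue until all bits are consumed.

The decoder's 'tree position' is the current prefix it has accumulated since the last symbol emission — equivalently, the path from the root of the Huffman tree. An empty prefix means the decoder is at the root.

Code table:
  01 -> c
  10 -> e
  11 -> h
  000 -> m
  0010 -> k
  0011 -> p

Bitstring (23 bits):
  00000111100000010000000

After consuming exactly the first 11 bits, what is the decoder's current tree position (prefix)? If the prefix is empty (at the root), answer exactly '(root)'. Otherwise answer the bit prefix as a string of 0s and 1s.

Bit 0: prefix='0' (no match yet)
Bit 1: prefix='00' (no match yet)
Bit 2: prefix='000' -> emit 'm', reset
Bit 3: prefix='0' (no match yet)
Bit 4: prefix='00' (no match yet)
Bit 5: prefix='001' (no match yet)
Bit 6: prefix='0011' -> emit 'p', reset
Bit 7: prefix='1' (no match yet)
Bit 8: prefix='11' -> emit 'h', reset
Bit 9: prefix='0' (no match yet)
Bit 10: prefix='00' (no match yet)

Answer: 00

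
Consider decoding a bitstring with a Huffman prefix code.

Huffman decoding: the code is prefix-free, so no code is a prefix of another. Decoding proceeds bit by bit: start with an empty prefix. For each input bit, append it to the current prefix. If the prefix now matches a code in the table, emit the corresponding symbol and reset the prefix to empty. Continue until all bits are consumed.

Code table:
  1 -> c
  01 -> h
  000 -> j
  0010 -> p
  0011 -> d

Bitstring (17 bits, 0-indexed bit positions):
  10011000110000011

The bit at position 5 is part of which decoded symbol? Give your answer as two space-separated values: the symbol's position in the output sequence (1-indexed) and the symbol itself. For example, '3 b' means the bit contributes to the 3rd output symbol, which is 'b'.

Bit 0: prefix='1' -> emit 'c', reset
Bit 1: prefix='0' (no match yet)
Bit 2: prefix='00' (no match yet)
Bit 3: prefix='001' (no match yet)
Bit 4: prefix='0011' -> emit 'd', reset
Bit 5: prefix='0' (no match yet)
Bit 6: prefix='00' (no match yet)
Bit 7: prefix='000' -> emit 'j', reset
Bit 8: prefix='1' -> emit 'c', reset
Bit 9: prefix='1' -> emit 'c', reset

Answer: 3 j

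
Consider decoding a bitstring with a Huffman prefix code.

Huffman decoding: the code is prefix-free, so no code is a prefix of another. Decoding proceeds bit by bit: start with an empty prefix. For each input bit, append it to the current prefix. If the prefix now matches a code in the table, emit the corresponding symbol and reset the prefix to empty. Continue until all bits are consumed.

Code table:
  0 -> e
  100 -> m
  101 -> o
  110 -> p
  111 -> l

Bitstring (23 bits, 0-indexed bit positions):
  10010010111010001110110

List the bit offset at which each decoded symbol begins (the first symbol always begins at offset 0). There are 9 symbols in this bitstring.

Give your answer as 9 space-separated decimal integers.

Bit 0: prefix='1' (no match yet)
Bit 1: prefix='10' (no match yet)
Bit 2: prefix='100' -> emit 'm', reset
Bit 3: prefix='1' (no match yet)
Bit 4: prefix='10' (no match yet)
Bit 5: prefix='100' -> emit 'm', reset
Bit 6: prefix='1' (no match yet)
Bit 7: prefix='10' (no match yet)
Bit 8: prefix='101' -> emit 'o', reset
Bit 9: prefix='1' (no match yet)
Bit 10: prefix='11' (no match yet)
Bit 11: prefix='110' -> emit 'p', reset
Bit 12: prefix='1' (no match yet)
Bit 13: prefix='10' (no match yet)
Bit 14: prefix='100' -> emit 'm', reset
Bit 15: prefix='0' -> emit 'e', reset
Bit 16: prefix='1' (no match yet)
Bit 17: prefix='11' (no match yet)
Bit 18: prefix='111' -> emit 'l', reset
Bit 19: prefix='0' -> emit 'e', reset
Bit 20: prefix='1' (no match yet)
Bit 21: prefix='11' (no match yet)
Bit 22: prefix='110' -> emit 'p', reset

Answer: 0 3 6 9 12 15 16 19 20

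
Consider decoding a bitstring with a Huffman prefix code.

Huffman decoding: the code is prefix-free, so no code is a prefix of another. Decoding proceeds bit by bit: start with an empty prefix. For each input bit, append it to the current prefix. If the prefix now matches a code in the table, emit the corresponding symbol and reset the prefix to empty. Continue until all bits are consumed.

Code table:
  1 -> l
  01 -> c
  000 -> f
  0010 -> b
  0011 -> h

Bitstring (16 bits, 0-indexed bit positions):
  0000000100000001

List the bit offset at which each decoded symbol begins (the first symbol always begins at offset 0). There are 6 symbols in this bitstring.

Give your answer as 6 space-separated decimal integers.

Bit 0: prefix='0' (no match yet)
Bit 1: prefix='00' (no match yet)
Bit 2: prefix='000' -> emit 'f', reset
Bit 3: prefix='0' (no match yet)
Bit 4: prefix='00' (no match yet)
Bit 5: prefix='000' -> emit 'f', reset
Bit 6: prefix='0' (no match yet)
Bit 7: prefix='01' -> emit 'c', reset
Bit 8: prefix='0' (no match yet)
Bit 9: prefix='00' (no match yet)
Bit 10: prefix='000' -> emit 'f', reset
Bit 11: prefix='0' (no match yet)
Bit 12: prefix='00' (no match yet)
Bit 13: prefix='000' -> emit 'f', reset
Bit 14: prefix='0' (no match yet)
Bit 15: prefix='01' -> emit 'c', reset

Answer: 0 3 6 8 11 14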